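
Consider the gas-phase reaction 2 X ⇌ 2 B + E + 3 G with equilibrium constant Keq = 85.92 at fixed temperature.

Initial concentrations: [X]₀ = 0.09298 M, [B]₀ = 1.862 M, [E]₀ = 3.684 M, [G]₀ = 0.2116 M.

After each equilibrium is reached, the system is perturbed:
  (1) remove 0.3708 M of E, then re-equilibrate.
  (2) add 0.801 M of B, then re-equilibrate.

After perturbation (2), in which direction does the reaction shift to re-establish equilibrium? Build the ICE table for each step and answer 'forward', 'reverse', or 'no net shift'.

Q₀ = 14 vs Keq = 85.92 ⇒ Q<K, forward
Step 1:
                    X           B           E           G
  Initial     0.09298       1.862       3.684      0.2116
  Change     -0.03805     0.03805     0.01902     0.05707
  Equil       0.05493         1.9       3.703      0.2687
  solve Keq expr → x = 0.01902; check Q = 85.92
Then remove 0.3708 M of E.
Step 2:
                    X           B           E           G
  Initial     0.05493         1.9       3.332      0.2687
  Change    -0.001921    0.001921  9.6054e-04    0.002882
  Equil       0.05301       1.902       3.333      0.2716
  solve Keq expr → x = 9.6054e-04; check Q = 85.92
Then add 0.801 M of B.
Step 3:
                    X           B           E           G
  Initial     0.05301       2.703       3.333      0.2716
  Change       0.0136     -0.0136   -0.006798    -0.02039
  Equil       0.06661       2.689       3.326      0.2512
  solve Keq expr → x = -0.006798; check Q = 85.92

Direction: reverse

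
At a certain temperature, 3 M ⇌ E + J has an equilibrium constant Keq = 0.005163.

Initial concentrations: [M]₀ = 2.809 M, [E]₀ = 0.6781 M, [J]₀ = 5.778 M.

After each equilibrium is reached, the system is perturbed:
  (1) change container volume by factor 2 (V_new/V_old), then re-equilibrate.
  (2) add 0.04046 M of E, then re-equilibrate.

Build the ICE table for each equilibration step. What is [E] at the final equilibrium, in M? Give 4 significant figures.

[E]_eq = 0.03001 M

Q₀ = 0.1768 vs Keq = 0.005163 ⇒ Q>K, reverse
Step 1:
                    M           E           J
  I             2.809      0.6781       5.778
  C             1.751     -0.5838     -0.5838
  E              4.56     0.09428       5.194
  solve Keq expr → x = -0.5838; check Q = 0.005163
Then change container volume by factor 2 (V_new/V_old).
Step 2:
                    M           E           J
  I              2.28     0.04714       2.597
  C           0.06395    -0.02132    -0.02132
  E             2.344     0.02582       2.576
  solve Keq expr → x = -0.02132; check Q = 0.005163
Then add 0.04046 M of E.
Step 3:
                    M           E           J
  I             2.344     0.06628       2.576
  C            0.1088    -0.03627    -0.03627
  E             2.453     0.03001       2.539
  solve Keq expr → x = -0.03627; check Q = 0.005163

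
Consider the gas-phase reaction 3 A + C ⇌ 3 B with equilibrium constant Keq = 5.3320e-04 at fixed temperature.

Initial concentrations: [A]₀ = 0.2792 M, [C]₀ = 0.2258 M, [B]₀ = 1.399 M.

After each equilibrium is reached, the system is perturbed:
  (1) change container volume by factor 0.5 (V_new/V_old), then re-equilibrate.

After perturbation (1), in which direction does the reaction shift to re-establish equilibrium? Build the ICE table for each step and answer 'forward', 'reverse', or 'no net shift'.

Direction: forward

Q₀ = 557.2 vs Keq = 5.3320e-04 ⇒ Q>K, reverse
Step 1:
                    A           C           B
  I            0.2792      0.2258       1.399
  C             1.289      0.4295      -1.289
  E             1.568      0.6553      0.1104
  solve Keq expr → x = -0.4295; check Q = 5.3320e-04
Then change container volume by factor 0.5 (V_new/V_old).
Step 2:
                    A           C           B
  I             3.136       1.311      0.2208
  C          -0.05162    -0.01721     0.05162
  E             3.084       1.293      0.2725
  solve Keq expr → x = 0.01721; check Q = 5.3320e-04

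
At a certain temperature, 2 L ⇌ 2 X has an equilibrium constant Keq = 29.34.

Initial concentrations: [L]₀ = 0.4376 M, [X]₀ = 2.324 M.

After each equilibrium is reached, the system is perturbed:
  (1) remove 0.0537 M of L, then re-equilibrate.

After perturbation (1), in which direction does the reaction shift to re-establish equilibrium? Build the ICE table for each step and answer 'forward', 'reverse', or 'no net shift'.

Direction: reverse

Q₀ = 28.2 vs Keq = 29.34 ⇒ Q<K, forward
Step 1:
                   L          X
  Initial     0.4376      2.324
  Change   -0.007219   0.007219
  Equil       0.4304      2.331
  solve Keq expr → x = 0.00361; check Q = 29.34
Then remove 0.0537 M of L.
Step 2:
                   L          X
  Initial     0.3767      2.331
  Change     0.04533   -0.04533
  Equil        0.422      2.286
  solve Keq expr → x = -0.02267; check Q = 29.34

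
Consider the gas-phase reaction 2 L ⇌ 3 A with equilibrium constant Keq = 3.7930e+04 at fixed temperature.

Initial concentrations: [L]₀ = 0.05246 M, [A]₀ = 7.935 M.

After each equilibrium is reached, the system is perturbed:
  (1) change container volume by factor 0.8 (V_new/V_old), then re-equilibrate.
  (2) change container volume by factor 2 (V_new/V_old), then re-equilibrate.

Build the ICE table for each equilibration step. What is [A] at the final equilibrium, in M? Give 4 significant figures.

[A]_eq = 4.924 M

Q₀ = 1.8154e+05 vs Keq = 3.7930e+04 ⇒ Q>K, reverse
Step 1:
                  L         A
  I         0.05246     7.935
  C         0.06035  -0.09053
  E          0.1128     7.844
  solve Keq expr → x = -0.03018; check Q = 3.7930e+04
Then change container volume by factor 0.8 (V_new/V_old).
Step 2:
                  L         A
  I           0.141     9.806
  C         0.01606   -0.0241
  E          0.1571     9.781
  solve Keq expr → x = -0.008032; check Q = 3.7930e+04
Then change container volume by factor 2 (V_new/V_old).
Step 3:
                  L         A
  I         0.07854     4.891
  C        -0.02243   0.03364
  E         0.05611     4.924
  solve Keq expr → x = 0.01121; check Q = 3.7930e+04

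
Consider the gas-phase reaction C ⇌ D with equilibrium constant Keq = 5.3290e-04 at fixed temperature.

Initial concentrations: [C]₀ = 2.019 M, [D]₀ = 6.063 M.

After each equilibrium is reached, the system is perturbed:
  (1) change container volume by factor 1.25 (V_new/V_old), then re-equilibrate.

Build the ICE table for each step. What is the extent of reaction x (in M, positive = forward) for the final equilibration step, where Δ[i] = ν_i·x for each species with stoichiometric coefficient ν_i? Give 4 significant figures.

x = 0 M

Q₀ = 3.003 vs Keq = 5.3290e-04 ⇒ Q>K, reverse
Step 1:
                   C          D
  Initial      2.019      6.063
  Change       6.059     -6.059
  Equil        8.078   0.004305
  solve Keq expr → x = -6.059; check Q = 5.3290e-04
Then change container volume by factor 1.25 (V_new/V_old).
Step 2:
                   C          D
  Initial      6.462   0.003444
  Change           0          0
  Equil        6.462   0.003444
  solve Keq expr → x = 0; check Q = 5.3290e-04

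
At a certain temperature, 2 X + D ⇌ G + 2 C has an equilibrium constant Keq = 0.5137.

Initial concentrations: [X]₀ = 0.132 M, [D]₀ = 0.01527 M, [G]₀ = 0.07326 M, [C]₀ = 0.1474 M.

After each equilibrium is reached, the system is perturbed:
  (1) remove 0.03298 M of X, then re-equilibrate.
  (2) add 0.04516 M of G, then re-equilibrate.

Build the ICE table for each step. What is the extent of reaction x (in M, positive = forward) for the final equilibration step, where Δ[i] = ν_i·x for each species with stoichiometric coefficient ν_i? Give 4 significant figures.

x = -0.006354 M

Q₀ = 5.982 vs Keq = 0.5137 ⇒ Q>K, reverse
Step 1:
                  X         D         G         C
  I           0.132   0.01527   0.07326    0.1474
  C         0.04253   0.02127  -0.02127  -0.04253
  E          0.1745   0.03654   0.05199    0.1049
  solve Keq expr → x = -0.02127; check Q = 0.5137
Then remove 0.03298 M of X.
Step 2:
                  X         D         G         C
  I          0.1416   0.03654   0.05199    0.1049
  C        0.007406  0.003703 -0.003703 -0.007406
  E           0.149   0.04024   0.04829   0.09746
  solve Keq expr → x = -0.003703; check Q = 0.5137
Then add 0.04516 M of G.
Step 3:
                  X         D         G         C
  I           0.149   0.04024   0.09345   0.09746
  C         0.01271  0.006354 -0.006354  -0.01271
  E          0.1617   0.04659    0.0871   0.08475
  solve Keq expr → x = -0.006354; check Q = 0.5137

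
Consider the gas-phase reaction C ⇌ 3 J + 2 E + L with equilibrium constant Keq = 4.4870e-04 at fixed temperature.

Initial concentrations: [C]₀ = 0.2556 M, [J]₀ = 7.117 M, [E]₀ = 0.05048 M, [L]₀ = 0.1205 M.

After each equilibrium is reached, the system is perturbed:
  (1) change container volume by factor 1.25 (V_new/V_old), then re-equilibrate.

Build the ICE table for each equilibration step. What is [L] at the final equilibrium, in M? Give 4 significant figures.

[L]_eq = 0.07755 M

Q₀ = 0.4331 vs Keq = 4.4870e-04 ⇒ Q>K, reverse
Step 1:
                  C         J         E         L
  I          0.2556     7.117   0.05048    0.1205
  C         0.02427  -0.07282  -0.04855  -0.02427
  E          0.2799     7.044  0.001932   0.09623
  solve Keq expr → x = -0.02427; check Q = 4.4870e-04
Then change container volume by factor 1.25 (V_new/V_old).
Step 2:
                  C         J         E         L
  I          0.2239     5.635  0.001546   0.07698
  C       -5.7001e-04   0.00171   0.00114 5.7001e-04
  E          0.2233     5.637  0.002686   0.07755
  solve Keq expr → x = 5.7001e-04; check Q = 4.4870e-04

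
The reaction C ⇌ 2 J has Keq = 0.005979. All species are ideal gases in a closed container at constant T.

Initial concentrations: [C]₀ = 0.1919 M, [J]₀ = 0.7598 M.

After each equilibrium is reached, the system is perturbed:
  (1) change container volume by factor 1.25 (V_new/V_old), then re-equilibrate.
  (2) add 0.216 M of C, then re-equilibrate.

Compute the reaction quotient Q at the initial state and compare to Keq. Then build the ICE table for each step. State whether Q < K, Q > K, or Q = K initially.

Q₀ = 3.008 vs Keq = 0.005979 ⇒ Q>K, reverse
Step 1:
                    C           J
  init         0.1919      0.7598
  Δ            0.3514     -0.7028
  eq           0.5433     0.05699
  solve Keq expr → x = -0.3514; check Q = 0.005979
Then change container volume by factor 1.25 (V_new/V_old).
Step 2:
                    C           J
  init         0.4346      0.0456
  Δ         -0.002614    0.005228
  eq            0.432     0.05082
  solve Keq expr → x = 0.002614; check Q = 0.005979
Then add 0.216 M of C.
Step 3:
                    C           J
  init          0.648     0.05082
  Δ         -0.005577     0.01115
  eq           0.6425     0.06198
  solve Keq expr → x = 0.005577; check Q = 0.005979

Q₀ = 3.008; Q > K (proceeds reverse)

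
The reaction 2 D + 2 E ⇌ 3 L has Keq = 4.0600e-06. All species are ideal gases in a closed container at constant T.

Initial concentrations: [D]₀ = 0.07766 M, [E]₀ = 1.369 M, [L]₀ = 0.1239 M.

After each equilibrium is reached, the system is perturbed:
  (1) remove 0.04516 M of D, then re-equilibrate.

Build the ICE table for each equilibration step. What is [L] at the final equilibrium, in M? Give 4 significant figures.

Q₀ = 0.1683 vs Keq = 4.0600e-06 ⇒ Q>K, reverse
Step 1:
                    D           E           L
  init        0.07766       1.369      0.1239
  Δ           0.07865     0.07865      -0.118
  eq           0.1563       1.448    0.005924
  solve Keq expr → x = -0.03933; check Q = 4.0600e-06
Then remove 0.04516 M of D.
Step 2:
                    D           E           L
  init         0.1112       1.448    0.005924
  Δ        7.8700e-04  7.8700e-04   -0.001181
  eq           0.1119       1.448    0.004743
  solve Keq expr → x = -3.9350e-04; check Q = 4.0600e-06

[L]_eq = 0.004743 M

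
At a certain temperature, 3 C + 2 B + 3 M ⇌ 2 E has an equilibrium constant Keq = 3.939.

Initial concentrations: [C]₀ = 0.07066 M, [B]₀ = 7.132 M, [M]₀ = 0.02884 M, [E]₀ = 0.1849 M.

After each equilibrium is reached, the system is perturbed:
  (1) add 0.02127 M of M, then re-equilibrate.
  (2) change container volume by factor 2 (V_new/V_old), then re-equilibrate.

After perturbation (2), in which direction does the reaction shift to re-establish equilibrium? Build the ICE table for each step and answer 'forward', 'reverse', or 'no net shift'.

Q₀ = 7.9423e+04 vs Keq = 3.939 ⇒ Q>K, reverse
Step 1:
                  C         B         M         E
  I         0.07066     7.132   0.02884    0.1849
  C          0.1379   0.09193    0.1379  -0.09193
  E          0.2086     7.224    0.1667   0.09297
  solve Keq expr → x = -0.04597; check Q = 3.939
Then add 0.02127 M of M.
Step 2:
                  C         B         M         E
  I          0.2086     7.224     0.188   0.09297
  C       -0.007986 -0.005324 -0.007986  0.005324
  E          0.2006     7.219      0.18   0.09829
  solve Keq expr → x = 0.002662; check Q = 3.939
Then change container volume by factor 2 (V_new/V_old).
Step 3:
                  C         B         M         E
  I          0.1003     3.609   0.09001   0.04915
  C         0.04436   0.02958   0.04436  -0.02958
  E          0.1446     3.639    0.1344   0.01957
  solve Keq expr → x = -0.01479; check Q = 3.939

Direction: reverse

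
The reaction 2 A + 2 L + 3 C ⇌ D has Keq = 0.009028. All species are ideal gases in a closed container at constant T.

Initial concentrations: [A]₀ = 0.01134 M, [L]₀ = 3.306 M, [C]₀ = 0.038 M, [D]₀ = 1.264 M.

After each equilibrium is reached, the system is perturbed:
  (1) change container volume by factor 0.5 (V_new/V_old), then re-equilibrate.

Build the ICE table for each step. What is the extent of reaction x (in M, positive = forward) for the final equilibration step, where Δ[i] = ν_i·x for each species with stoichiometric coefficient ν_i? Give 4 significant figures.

Q₀ = 1.6389e+07 vs Keq = 0.009028 ⇒ Q>K, reverse
Step 1:
                   A          L          C          D
  I          0.01134      3.306      0.038      1.264
  C            1.034      1.034      1.552    -0.5172
  E            1.046       4.34       1.59     0.7468
  solve Keq expr → x = -0.5172; check Q = 0.009028
Then change container volume by factor 0.5 (V_new/V_old).
Step 2:
                   A          L          C          D
  I            2.091      8.681      3.179      1.494
  C           -1.079     -1.079     -1.618     0.5394
  E            1.012      7.602      1.561      2.033
  solve Keq expr → x = 0.5394; check Q = 0.009028

x = 0.5394 M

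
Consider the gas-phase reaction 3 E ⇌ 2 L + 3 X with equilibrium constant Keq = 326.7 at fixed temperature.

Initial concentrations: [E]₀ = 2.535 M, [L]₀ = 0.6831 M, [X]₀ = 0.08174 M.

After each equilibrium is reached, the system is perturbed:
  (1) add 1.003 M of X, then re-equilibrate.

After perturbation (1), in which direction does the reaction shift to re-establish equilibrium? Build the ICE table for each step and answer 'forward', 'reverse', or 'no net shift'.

Q₀ = 1.5644e-05 vs Keq = 326.7 ⇒ Q<K, forward
Step 1:
                    E           L           X
  Initial       2.535      0.6831     0.08174
  Change       -2.039       1.359       2.039
  Equil        0.4958       2.043       2.121
  solve Keq expr → x = 0.6797; check Q = 326.7
Then add 1.003 M of X.
Step 2:
                    E           L           X
  Initial      0.4958       2.043       3.124
  Change       0.1692     -0.1128     -0.1692
  Equil         0.665        1.93       2.955
  solve Keq expr → x = -0.05641; check Q = 326.7

Direction: reverse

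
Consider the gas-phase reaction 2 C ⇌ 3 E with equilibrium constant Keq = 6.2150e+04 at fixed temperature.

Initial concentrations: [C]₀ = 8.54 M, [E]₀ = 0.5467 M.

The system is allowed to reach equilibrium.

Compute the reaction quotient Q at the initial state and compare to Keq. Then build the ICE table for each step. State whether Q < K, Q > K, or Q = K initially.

Q₀ = 0.00224 vs Keq = 6.2150e+04 ⇒ Q<K, forward
Step 1:
                    C           E
  I              8.54      0.5467
  C             -8.35       12.53
  E            0.1896       13.07
  solve Keq expr → x = 4.175; check Q = 6.2150e+04

Q₀ = 0.00224; Q < K (proceeds forward)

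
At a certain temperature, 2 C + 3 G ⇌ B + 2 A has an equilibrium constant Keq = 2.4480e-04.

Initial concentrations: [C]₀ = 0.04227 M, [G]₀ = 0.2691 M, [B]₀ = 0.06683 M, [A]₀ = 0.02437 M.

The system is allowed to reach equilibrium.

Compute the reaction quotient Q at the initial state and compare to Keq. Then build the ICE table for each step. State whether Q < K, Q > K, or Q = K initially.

Q₀ = 1.14 vs Keq = 2.4480e-04 ⇒ Q>K, reverse
Step 1:
                   C          G          B          A
  Initial    0.04227     0.2691    0.06683    0.02437
  Change     0.02363    0.03545   -0.01182   -0.02363
  Equil       0.0659     0.3045    0.05501 7.3883e-04
  solve Keq expr → x = -0.01182; check Q = 2.4480e-04

Q₀ = 1.14; Q > K (proceeds reverse)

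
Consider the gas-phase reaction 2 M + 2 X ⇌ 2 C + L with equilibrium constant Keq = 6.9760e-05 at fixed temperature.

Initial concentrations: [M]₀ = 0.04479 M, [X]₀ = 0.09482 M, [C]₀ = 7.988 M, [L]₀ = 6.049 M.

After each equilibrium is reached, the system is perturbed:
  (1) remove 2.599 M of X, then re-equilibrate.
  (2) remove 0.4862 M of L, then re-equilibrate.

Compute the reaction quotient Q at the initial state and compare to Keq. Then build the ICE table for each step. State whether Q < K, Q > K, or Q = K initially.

Q₀ = 2.1399e+07; Q > K (proceeds reverse)

Q₀ = 2.1399e+07 vs Keq = 6.9760e-05 ⇒ Q>K, reverse
Step 1:
                    M           X           C           L
  I           0.04479     0.09482       7.988       6.049
  C             7.654       7.654      -7.654      -3.827
  E             7.699       7.749      0.3342       2.222
  solve Keq expr → x = -3.827; check Q = 6.9760e-05
Then remove 2.599 M of X.
Step 2:
                    M           X           C           L
  I             7.699        5.15      0.3342       2.222
  C             0.102       0.102      -0.102    -0.05101
  E             7.801       5.252      0.2322       2.171
  solve Keq expr → x = -0.05101; check Q = 6.9760e-05
Then remove 0.4862 M of L.
Step 3:
                    M           X           C           L
  I             7.801       5.252      0.2322       1.685
  C          -0.02796    -0.02796     0.02796     0.01398
  E             7.773       5.224      0.2602       1.699
  solve Keq expr → x = 0.01398; check Q = 6.9760e-05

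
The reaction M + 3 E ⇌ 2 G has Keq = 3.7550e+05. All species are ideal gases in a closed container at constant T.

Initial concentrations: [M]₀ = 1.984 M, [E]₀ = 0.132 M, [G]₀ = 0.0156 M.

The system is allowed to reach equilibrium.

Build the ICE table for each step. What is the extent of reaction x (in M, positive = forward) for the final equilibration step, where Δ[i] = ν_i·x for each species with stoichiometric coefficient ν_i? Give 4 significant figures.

Q₀ = 0.05333 vs Keq = 3.7550e+05 ⇒ Q<K, forward
Step 1:
                   M          E          G
  I            1.984      0.132     0.0156
  C         -0.04319    -0.1296    0.08638
  E            1.941   0.002426      0.102
  solve Keq expr → x = 0.04319; check Q = 3.7550e+05

x = 0.04319 M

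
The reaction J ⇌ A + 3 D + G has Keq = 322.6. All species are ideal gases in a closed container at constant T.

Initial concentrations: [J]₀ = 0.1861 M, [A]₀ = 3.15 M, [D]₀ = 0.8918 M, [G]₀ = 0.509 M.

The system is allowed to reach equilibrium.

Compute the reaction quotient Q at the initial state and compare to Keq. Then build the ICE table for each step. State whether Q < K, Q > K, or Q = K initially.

Q₀ = 6.111; Q < K (proceeds forward)

Q₀ = 6.111 vs Keq = 322.6 ⇒ Q<K, forward
Step 1:
                    J           A           D           G
  Initial      0.1861        3.15      0.8918       0.509
  Change      -0.1673      0.1673      0.5018      0.1673
  Equil       0.01882       3.317       1.394      0.6763
  solve Keq expr → x = 0.1673; check Q = 322.6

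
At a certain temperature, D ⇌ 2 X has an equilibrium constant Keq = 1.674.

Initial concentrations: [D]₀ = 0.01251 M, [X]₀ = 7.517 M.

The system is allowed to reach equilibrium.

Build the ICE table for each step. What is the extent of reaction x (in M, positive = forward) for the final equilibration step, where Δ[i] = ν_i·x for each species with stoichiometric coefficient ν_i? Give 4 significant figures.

Q₀ = 4517 vs Keq = 1.674 ⇒ Q>K, reverse
Step 1:
                   D          X
  I          0.01251      7.517
  C            2.694     -5.388
  E            2.707      2.129
  solve Keq expr → x = -2.694; check Q = 1.674

x = -2.694 M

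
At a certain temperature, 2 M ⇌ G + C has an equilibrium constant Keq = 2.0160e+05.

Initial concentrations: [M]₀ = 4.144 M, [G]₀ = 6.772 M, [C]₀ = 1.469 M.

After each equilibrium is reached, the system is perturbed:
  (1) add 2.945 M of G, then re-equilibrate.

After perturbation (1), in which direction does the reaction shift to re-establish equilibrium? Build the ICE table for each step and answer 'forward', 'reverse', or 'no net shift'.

Direction: reverse

Q₀ = 0.5793 vs Keq = 2.0160e+05 ⇒ Q<K, forward
Step 1:
                   M          G          C
  Initial      4.144      6.772      1.469
  Change      -4.132      2.066      2.066
  Equil      0.01245      8.838      3.535
  solve Keq expr → x = 2.066; check Q = 2.0160e+05
Then add 2.945 M of G.
Step 2:
                   M          G          C
  Initial    0.01245      11.78      3.535
  Change    0.001923 -9.6132e-04 -9.6132e-04
  Equil      0.01437      11.78      3.534
  solve Keq expr → x = -9.6132e-04; check Q = 2.0160e+05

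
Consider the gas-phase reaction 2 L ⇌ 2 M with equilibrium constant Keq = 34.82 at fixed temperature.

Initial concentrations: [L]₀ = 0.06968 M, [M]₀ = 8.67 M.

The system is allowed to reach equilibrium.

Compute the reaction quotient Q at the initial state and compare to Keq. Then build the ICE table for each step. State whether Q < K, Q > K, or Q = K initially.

Q₀ = 1.5482e+04; Q > K (proceeds reverse)

Q₀ = 1.5482e+04 vs Keq = 34.82 ⇒ Q>K, reverse
Step 1:
                    L           M
  I           0.06968        8.67
  C             1.197      -1.197
  E             1.266       7.473
  solve Keq expr → x = -0.5984; check Q = 34.82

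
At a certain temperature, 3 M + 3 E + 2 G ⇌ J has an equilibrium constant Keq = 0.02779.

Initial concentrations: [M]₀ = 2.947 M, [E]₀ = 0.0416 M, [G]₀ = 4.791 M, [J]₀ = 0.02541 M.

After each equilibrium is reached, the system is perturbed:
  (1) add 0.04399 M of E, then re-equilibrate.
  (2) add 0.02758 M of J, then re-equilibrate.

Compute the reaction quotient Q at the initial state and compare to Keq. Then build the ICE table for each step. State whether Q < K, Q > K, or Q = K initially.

Q₀ = 0.6008 vs Keq = 0.02779 ⇒ Q>K, reverse
Step 1:
                   M          E          G          J
  I            2.947     0.0416      4.791    0.02541
  C          0.04387    0.04387    0.02925   -0.01462
  E            2.991    0.08547       4.82    0.01079
  solve Keq expr → x = -0.01462; check Q = 0.02779
Then add 0.04399 M of E.
Step 2:
                   M          E          G          J
  I            2.991     0.1295       4.82    0.01079
  C         -0.02494   -0.02494   -0.01663   0.008315
  E            2.966     0.1045      4.804     0.0191
  solve Keq expr → x = 0.008315; check Q = 0.02779
Then add 0.02758 M of J.
Step 3:
                   M          E          G          J
  I            2.966     0.1045      4.804    0.04668
  C          0.02565    0.02565     0.0171  -0.008549
  E            2.992     0.1302      4.821    0.03813
  solve Keq expr → x = -0.008549; check Q = 0.02779

Q₀ = 0.6008; Q > K (proceeds reverse)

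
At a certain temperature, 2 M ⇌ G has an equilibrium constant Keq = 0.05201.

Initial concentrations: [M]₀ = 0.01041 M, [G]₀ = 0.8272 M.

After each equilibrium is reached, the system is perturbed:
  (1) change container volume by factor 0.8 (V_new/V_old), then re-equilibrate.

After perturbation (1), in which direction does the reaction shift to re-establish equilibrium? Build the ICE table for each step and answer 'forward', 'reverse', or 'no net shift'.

Q₀ = 7633 vs Keq = 0.05201 ⇒ Q>K, reverse
Step 1:
                  M         G
  init      0.01041    0.8272
  Δ           1.437   -0.7183
  eq          1.447    0.1089
  solve Keq expr → x = -0.7183; check Q = 0.05201
Then change container volume by factor 0.8 (V_new/V_old).
Step 2:
                  M         G
  init        1.809    0.1361
  Δ        -0.04964   0.02482
  eq          1.759    0.1609
  solve Keq expr → x = 0.02482; check Q = 0.05201

Direction: forward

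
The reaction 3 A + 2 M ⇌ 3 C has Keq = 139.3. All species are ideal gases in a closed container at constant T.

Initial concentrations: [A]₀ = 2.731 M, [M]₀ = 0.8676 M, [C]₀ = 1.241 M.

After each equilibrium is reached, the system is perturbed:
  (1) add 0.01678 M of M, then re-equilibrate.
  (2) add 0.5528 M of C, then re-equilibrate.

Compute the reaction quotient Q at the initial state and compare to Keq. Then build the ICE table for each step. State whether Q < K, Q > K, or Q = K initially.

Q₀ = 0.1247; Q < K (proceeds forward)

Q₀ = 0.1247 vs Keq = 139.3 ⇒ Q<K, forward
Step 1:
                   A          M          C
  I            2.731     0.8676      1.241
  C           -1.087    -0.7248      1.087
  E            1.644     0.1428      2.328
  solve Keq expr → x = 0.3624; check Q = 139.3
Then add 0.01678 M of M.
Step 2:
                   A          M          C
  I            1.644     0.1596      2.328
  C          -0.0188   -0.01253     0.0188
  E            1.625     0.1471      2.347
  solve Keq expr → x = 0.006266; check Q = 139.3
Then add 0.5528 M of C.
Step 3:
                   A          M          C
  I            1.625     0.1471        2.9
  C          0.05818    0.03879   -0.05818
  E            1.683     0.1858      2.842
  solve Keq expr → x = -0.01939; check Q = 139.3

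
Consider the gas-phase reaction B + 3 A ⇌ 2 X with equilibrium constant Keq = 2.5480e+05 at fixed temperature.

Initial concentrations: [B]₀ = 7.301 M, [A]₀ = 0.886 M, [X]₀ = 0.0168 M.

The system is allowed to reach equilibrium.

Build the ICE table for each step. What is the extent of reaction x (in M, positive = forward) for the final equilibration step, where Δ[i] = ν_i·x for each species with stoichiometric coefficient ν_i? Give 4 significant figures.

Q₀ = 5.5582e-05 vs Keq = 2.5480e+05 ⇒ Q<K, forward
Step 1:
                  B         A         X
  I           7.301     0.886    0.0168
  C         -0.2934   -0.8801    0.5867
  E           7.008  0.005887    0.6035
  solve Keq expr → x = 0.2934; check Q = 2.5480e+05

x = 0.2934 M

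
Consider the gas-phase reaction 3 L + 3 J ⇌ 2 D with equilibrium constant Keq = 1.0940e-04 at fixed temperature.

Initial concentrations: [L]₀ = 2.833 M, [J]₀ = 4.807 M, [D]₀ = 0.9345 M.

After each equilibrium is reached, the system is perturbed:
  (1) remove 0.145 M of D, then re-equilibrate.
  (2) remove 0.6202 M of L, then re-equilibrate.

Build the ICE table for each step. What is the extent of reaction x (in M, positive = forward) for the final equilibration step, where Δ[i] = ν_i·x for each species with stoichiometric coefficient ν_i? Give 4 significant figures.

Q₀ = 3.4578e-04 vs Keq = 1.0940e-04 ⇒ Q>K, reverse
Step 1:
                   L          J          D
  init         2.833      4.807     0.9345
  Δ           0.3546     0.3546    -0.2364
  eq           3.188      5.162     0.6981
  solve Keq expr → x = -0.1182; check Q = 1.0940e-04
Then remove 0.145 M of D.
Step 2:
                   L          J          D
  init         3.188      5.162     0.5531
  Δ          -0.1227    -0.1227    0.08178
  eq           3.065      5.039     0.6348
  solve Keq expr → x = 0.04089; check Q = 1.0940e-04
Then remove 0.6202 M of L.
Step 3:
                   L          J          D
  init         2.445      5.039     0.6348
  Δ           0.1662     0.1662    -0.1108
  eq           2.611      5.205      0.524
  solve Keq expr → x = -0.0554; check Q = 1.0940e-04

x = -0.0554 M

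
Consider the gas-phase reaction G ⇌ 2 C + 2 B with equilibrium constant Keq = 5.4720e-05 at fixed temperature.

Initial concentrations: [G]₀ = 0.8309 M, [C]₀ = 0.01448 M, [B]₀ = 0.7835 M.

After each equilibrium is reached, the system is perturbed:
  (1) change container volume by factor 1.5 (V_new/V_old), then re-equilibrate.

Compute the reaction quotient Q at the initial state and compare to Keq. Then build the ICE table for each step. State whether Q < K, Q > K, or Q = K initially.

Q₀ = 1.5491e-04; Q > K (proceeds reverse)

Q₀ = 1.5491e-04 vs Keq = 5.4720e-05 ⇒ Q>K, reverse
Step 1:
                  G         C         B
  init       0.8309   0.01448    0.7835
  Δ        0.002897 -0.005795 -0.005795
  eq         0.8338  0.008685    0.7777
  solve Keq expr → x = -0.002897; check Q = 5.4720e-05
Then change container volume by factor 1.5 (V_new/V_old).
Step 2:
                  G         C         B
  init       0.5559   0.00579    0.5185
  Δ       -0.002364  0.004729  0.004729
  eq         0.5535   0.01052    0.5232
  solve Keq expr → x = 0.002364; check Q = 5.4720e-05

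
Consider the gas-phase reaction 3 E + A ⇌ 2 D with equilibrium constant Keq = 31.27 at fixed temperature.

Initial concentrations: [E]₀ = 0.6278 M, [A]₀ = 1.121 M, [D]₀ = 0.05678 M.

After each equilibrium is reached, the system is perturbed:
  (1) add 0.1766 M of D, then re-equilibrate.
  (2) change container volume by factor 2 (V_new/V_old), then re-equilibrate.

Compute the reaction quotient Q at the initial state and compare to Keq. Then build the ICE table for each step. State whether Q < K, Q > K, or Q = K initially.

Q₀ = 0.01162 vs Keq = 31.27 ⇒ Q<K, forward
Step 1:
                    E           A           D
  Initial      0.6278       1.121     0.05678
  Change      -0.4636     -0.1545      0.3091
  Equil        0.1642      0.9665      0.3658
  solve Keq expr → x = 0.1545; check Q = 31.27
Then add 0.1766 M of D.
Step 2:
                    E           A           D
  Initial      0.1642      0.9665      0.5424
  Change       0.0411      0.0137     -0.0274
  Equil        0.2053      0.9802       0.515
  solve Keq expr → x = -0.0137; check Q = 31.27
Then change container volume by factor 2 (V_new/V_old).
Step 3:
                    E           A           D
  Initial      0.1027      0.4901      0.2575
  Change      0.04567     0.01522    -0.03045
  Equil        0.1483      0.5053      0.2271
  solve Keq expr → x = -0.01522; check Q = 31.27

Q₀ = 0.01162; Q < K (proceeds forward)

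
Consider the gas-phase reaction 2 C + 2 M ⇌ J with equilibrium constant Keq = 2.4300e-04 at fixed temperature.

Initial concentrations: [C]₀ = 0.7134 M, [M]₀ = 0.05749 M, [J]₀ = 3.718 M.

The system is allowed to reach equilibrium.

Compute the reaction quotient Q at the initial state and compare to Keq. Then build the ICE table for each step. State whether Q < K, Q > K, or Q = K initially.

Q₀ = 2210; Q > K (proceeds reverse)

Q₀ = 2210 vs Keq = 2.4300e-04 ⇒ Q>K, reverse
Step 1:
                   C          M          J
  Initial     0.7134    0.05749      3.718
  Change       6.407      6.407     -3.203
  Equil         7.12      6.464     0.5147
  solve Keq expr → x = -3.203; check Q = 2.4300e-04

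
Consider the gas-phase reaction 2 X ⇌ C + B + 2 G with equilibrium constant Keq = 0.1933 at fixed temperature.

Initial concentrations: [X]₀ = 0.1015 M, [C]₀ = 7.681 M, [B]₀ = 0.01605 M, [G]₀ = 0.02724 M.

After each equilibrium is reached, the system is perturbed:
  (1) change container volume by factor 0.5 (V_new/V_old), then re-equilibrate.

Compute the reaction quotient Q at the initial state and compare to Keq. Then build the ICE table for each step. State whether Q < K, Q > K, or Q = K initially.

Q₀ = 0.008879 vs Keq = 0.1933 ⇒ Q<K, forward
Step 1:
                   X          C          B          G
  init        0.1015      7.681    0.01605    0.02724
  Δ         -0.03297    0.01648    0.01648    0.03297
  eq         0.06853      7.697    0.03253    0.06021
  solve Keq expr → x = 0.01648; check Q = 0.1933
Then change container volume by factor 0.5 (V_new/V_old).
Step 2:
                   X          C          B          G
  init        0.1371      15.39    0.06507     0.1204
  Δ          0.03346   -0.01673   -0.01673   -0.03346
  eq          0.1705      15.38    0.04834    0.08696
  solve Keq expr → x = -0.01673; check Q = 0.1933

Q₀ = 0.008879; Q < K (proceeds forward)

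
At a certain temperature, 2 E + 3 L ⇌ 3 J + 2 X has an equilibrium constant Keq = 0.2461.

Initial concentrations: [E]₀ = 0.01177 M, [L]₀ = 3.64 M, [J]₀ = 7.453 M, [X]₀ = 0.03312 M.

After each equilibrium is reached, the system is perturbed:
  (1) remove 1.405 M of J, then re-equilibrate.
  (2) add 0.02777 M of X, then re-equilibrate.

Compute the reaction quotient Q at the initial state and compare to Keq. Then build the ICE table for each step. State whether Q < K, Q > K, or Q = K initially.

Q₀ = 67.97 vs Keq = 0.2461 ⇒ Q>K, reverse
Step 1:
                   E          L          J          X
  I          0.01177       3.64      7.453    0.03312
  C          0.02648    0.03973   -0.03973   -0.02648
  E          0.03825       3.68      7.413   0.006636
  solve Keq expr → x = -0.01324; check Q = 0.2461
Then remove 1.405 M of J.
Step 2:
                   E          L          J          X
  I          0.03825       3.68      6.008   0.006636
  C        -0.001973   -0.00296    0.00296   0.001973
  E          0.03628      3.677      6.011    0.00861
  solve Keq expr → x = 9.8656e-04; check Q = 0.2461
Then add 0.02777 M of X.
Step 3:
                   E          L          J          X
  I          0.03628      3.677      6.011    0.03638
  C           0.0222    0.03329   -0.03329    -0.0222
  E          0.05848       3.71      5.978    0.01418
  solve Keq expr → x = -0.0111; check Q = 0.2461

Q₀ = 67.97; Q > K (proceeds reverse)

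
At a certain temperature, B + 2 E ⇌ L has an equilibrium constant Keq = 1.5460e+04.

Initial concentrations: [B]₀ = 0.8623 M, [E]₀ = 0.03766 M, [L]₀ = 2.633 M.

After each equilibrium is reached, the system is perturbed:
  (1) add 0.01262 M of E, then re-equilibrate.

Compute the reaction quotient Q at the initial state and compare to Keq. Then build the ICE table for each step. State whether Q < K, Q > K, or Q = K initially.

Q₀ = 2153 vs Keq = 1.5460e+04 ⇒ Q<K, forward
Step 1:
                   B          E          L
  Initial     0.8623    0.03766      2.633
  Change    -0.01174   -0.02348    0.01174
  Equil       0.8506    0.01418      2.645
  solve Keq expr → x = 0.01174; check Q = 1.5460e+04
Then add 0.01262 M of E.
Step 2:
                   B          E          L
  Initial     0.8506     0.0268      2.645
  Change   -0.006275   -0.01255   0.006275
  Equil       0.8443    0.01425      2.651
  solve Keq expr → x = 0.006275; check Q = 1.5460e+04

Q₀ = 2153; Q < K (proceeds forward)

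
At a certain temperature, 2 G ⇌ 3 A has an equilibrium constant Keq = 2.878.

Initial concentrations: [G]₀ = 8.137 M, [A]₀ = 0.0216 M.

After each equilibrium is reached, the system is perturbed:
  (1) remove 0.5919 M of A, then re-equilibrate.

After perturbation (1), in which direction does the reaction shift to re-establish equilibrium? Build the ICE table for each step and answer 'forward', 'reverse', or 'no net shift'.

Q₀ = 1.5221e-07 vs Keq = 2.878 ⇒ Q<K, forward
Step 1:
                  G         A
  Initial     8.137    0.0216
  Change      -2.86      4.29
  Equil       5.277     4.311
  solve Keq expr → x = 1.43; check Q = 2.878
Then remove 0.5919 M of A.
Step 2:
                  G         A
  Initial     5.277      3.72
  Change    -0.2888    0.4331
  Equil       4.988     4.153
  solve Keq expr → x = 0.1444; check Q = 2.878

Direction: forward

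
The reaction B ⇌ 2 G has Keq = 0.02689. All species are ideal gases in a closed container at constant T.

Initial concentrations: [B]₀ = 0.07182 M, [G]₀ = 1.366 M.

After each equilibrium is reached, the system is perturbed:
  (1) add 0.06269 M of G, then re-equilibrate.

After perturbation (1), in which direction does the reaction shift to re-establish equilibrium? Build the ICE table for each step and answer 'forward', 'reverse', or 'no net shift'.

Direction: reverse

Q₀ = 25.98 vs Keq = 0.02689 ⇒ Q>K, reverse
Step 1:
                    B           G
  I           0.07182       1.366
  C             0.615       -1.23
  E            0.6869      0.1359
  solve Keq expr → x = -0.615; check Q = 0.02689
Then add 0.06269 M of G.
Step 2:
                    B           G
  I            0.6869      0.1986
  C           0.02988    -0.05977
  E            0.7168      0.1388
  solve Keq expr → x = -0.02988; check Q = 0.02689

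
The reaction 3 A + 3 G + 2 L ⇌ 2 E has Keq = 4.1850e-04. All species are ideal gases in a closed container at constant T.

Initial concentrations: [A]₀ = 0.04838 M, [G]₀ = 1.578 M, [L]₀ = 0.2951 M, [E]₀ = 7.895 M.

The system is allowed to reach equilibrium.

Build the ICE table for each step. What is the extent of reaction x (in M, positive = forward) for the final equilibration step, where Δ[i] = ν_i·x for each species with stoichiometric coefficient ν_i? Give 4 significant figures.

x = -1.261 M

Q₀ = 1.6086e+06 vs Keq = 4.1850e-04 ⇒ Q>K, reverse
Step 1:
                    A           G           L           E
  init        0.04838       1.578      0.2951       7.895
  Δ             3.784       3.784       2.523      -2.523
  eq            3.833       5.362       2.818       5.372
  solve Keq expr → x = -1.261; check Q = 4.1850e-04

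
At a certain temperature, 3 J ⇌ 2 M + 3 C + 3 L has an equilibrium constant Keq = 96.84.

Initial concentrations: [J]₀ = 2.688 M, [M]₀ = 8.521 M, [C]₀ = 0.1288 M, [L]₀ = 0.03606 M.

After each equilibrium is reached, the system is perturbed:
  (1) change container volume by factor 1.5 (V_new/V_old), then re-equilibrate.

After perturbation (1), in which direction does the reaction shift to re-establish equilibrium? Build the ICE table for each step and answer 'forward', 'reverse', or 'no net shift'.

Q₀ = 3.7456e-07 vs Keq = 96.84 ⇒ Q<K, forward
Step 1:
                   J          M          C          L
  Initial      2.688      8.521     0.1288    0.03606
  Change      -1.173     0.7818      1.173      1.173
  Equil        1.515      9.303      1.301      1.209
  solve Keq expr → x = 0.3909; check Q = 96.84
Then change container volume by factor 1.5 (V_new/V_old).
Step 2:
                   J          M          C          L
  Initial       1.01      6.202     0.8677     0.8058
  Change     -0.2037     0.1358     0.2037     0.2037
  Equil       0.8065      6.338      1.071      1.009
  solve Keq expr → x = 0.06789; check Q = 96.84

Direction: forward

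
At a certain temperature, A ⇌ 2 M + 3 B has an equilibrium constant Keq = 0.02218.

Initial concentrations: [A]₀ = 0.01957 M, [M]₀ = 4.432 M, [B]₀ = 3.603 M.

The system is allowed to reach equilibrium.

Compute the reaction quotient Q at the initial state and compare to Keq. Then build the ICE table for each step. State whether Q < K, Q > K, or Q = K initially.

Q₀ = 4.6946e+04; Q > K (proceeds reverse)

Q₀ = 4.6946e+04 vs Keq = 0.02218 ⇒ Q>K, reverse
Step 1:
                    A           M           B
  Initial     0.01957       4.432       3.603
  Change        1.142      -2.284      -3.426
  Equil         1.161       2.148      0.1774
  solve Keq expr → x = -1.142; check Q = 0.02218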